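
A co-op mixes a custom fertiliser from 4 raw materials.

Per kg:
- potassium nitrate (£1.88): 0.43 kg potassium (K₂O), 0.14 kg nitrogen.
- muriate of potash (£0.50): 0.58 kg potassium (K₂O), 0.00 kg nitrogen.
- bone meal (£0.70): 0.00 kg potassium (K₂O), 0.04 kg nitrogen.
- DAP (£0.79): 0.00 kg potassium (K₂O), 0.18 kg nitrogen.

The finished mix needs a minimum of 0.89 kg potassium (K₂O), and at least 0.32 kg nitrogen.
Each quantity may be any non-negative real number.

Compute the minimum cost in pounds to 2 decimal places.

Set it up as a linear program. Let x1 = kg of potassium nitrate, x2 = kg of muriate of potash, x3 = kg of bone meal, x4 = kg of DAP.
Minimize 1.88x1 + 0.5x2 + 0.7x3 + 0.79x4 with:
  0.43x1 + 0.58x2 ≥ 0.89   (potassium (K₂O))
  0.14x1 + 0.04x3 + 0.18x4 ≥ 0.32   (nitrogen)
  x1, x2, x3, x4 ≥ 0.
The cheapest feasible vertex uses only muriate of potash, DAP; potassium nitrate, bone meal are not used. There the potassium (K₂O) and nitrogen constraints are tight.
That vertex is x2 = 1.534, x4 = 1.778.
Objective = 0.5·1.534 + 0.79·1.778 = 2.1716.

£2.17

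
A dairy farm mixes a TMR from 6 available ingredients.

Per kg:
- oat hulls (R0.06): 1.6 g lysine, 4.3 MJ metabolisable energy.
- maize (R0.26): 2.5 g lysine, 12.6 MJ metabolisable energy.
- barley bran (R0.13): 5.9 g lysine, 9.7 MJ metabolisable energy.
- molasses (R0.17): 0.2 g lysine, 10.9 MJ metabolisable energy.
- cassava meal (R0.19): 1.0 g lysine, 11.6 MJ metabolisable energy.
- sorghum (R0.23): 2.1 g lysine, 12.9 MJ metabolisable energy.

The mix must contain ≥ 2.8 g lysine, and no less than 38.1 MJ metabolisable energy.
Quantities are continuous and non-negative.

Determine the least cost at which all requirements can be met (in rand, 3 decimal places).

R0.511

Let x1 = kg of oat hulls, x2 = kg of maize, x3 = kg of barley bran, x4 = kg of molasses, x5 = kg of cassava meal, x6 = kg of sorghum.
min 0.06x1 + 0.26x2 + 0.13x3 + 0.17x4 + 0.19x5 + 0.23x6 subject to:
  1.6x1 + 2.5x2 + 5.9x3 + 0.2x4 + 1x5 + 2.1x6 ≥ 2.8   (lysine)
  4.3x1 + 12.6x2 + 9.7x3 + 10.9x4 + 11.6x5 + 12.9x6 ≥ 38.1   (metabolisable energy)
  x1, x2, x3, x4, x5, x6 ≥ 0.
The cheapest feasible vertex uses only barley bran; oat hulls, maize, molasses, cassava meal, sorghum are not used. The metabolisable energy requirement is met with equality.
Solving gives x3 = 3.928.
Objective = 0.13·3.928 = 0.51064.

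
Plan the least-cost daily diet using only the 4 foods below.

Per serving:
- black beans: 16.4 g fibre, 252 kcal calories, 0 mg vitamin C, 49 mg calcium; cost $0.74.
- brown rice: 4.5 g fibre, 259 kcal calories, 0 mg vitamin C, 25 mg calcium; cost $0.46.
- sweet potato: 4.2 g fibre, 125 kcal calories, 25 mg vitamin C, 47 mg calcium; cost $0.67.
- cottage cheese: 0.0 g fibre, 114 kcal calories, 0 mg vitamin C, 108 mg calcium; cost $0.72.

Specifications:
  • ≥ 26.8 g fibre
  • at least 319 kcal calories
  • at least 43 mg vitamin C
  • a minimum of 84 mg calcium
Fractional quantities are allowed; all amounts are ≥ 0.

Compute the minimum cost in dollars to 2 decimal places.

This is a linear program. Let x1 = servings of black beans, x2 = servings of brown rice, x3 = servings of sweet potato, x4 = servings of cottage cheese.
Minimize 0.74x1 + 0.46x2 + 0.67x3 + 0.72x4 subject to:
  16.4x1 + 4.5x2 + 4.2x3 ≥ 26.8   (fibre)
  252x1 + 259x2 + 125x3 + 114x4 ≥ 319   (calories)
  25x3 ≥ 43   (vitamin C)
  49x1 + 25x2 + 47x3 + 108x4 ≥ 84   (calcium)
  x1, x2, x3, x4 ≥ 0.
The minimum-cost mix takes nothing from brown rice, cottage cheese — only black beans, sweet potato. There the fibre and vitamin C constraints are tight.
That vertex is x1 = 1.194, x3 = 1.72.
Cost = 0.74·1.194 + 0.67·1.72 = 2.0360.

$2.04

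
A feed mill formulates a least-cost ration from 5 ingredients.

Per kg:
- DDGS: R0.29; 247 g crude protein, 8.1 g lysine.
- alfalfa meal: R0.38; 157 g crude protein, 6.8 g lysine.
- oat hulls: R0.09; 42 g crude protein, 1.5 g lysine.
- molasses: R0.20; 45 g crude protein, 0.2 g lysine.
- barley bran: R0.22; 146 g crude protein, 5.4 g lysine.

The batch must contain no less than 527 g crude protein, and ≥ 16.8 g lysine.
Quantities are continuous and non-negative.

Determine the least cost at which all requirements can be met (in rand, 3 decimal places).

R0.619

Treat it as an LP. Let x1 = kg of DDGS, x2 = kg of alfalfa meal, x3 = kg of oat hulls, x4 = kg of molasses, x5 = kg of barley bran.
Minimise 0.29x1 + 0.38x2 + 0.09x3 + 0.2x4 + 0.22x5 s.t.:
  247x1 + 157x2 + 42x3 + 45x4 + 146x5 ≥ 527   (crude protein)
  8.1x1 + 6.8x2 + 1.5x3 + 0.2x4 + 5.4x5 ≥ 16.8   (lysine)
  x1, x2, x3, x4, x5 ≥ 0.
At the optimum only DDGS is positive (alfalfa meal, oat hulls, molasses, barley bran = 0). Binding constraint: crude protein.
Optimal quantities: DDGS = 2.134 kg.
Objective = 0.29·2.134 = 0.61886.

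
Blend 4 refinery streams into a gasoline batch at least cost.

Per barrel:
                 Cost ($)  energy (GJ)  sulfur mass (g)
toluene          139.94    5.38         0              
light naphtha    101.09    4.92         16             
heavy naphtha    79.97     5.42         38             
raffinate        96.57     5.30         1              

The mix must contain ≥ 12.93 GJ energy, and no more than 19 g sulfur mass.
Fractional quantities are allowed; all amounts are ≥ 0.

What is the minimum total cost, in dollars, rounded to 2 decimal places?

Let x1 = barrels of toluene, x2 = barrels of light naphtha, x3 = barrels of heavy naphtha, x4 = barrels of raffinate.
Minimize 139.94x1 + 101.09x2 + 79.97x3 + 96.57x4 subject to:
  5.38x1 + 4.92x2 + 5.42x3 + 5.3x4 ≥ 12.93   (energy)
  16x2 + 38x3 + 1x4 ≤ 19   (sulfur mass)
  x1, x2, x3, x4 ≥ 0.
The minimum-cost mix takes nothing from toluene, light naphtha — only heavy naphtha, raffinate. Binding constraints: energy and sulfur mass.
That vertex is x3 = 0.44785, x4 = 1.9816.
Hence cost = 79.97·0.44785 + 96.57·1.9816 = $227.1777.

$227.18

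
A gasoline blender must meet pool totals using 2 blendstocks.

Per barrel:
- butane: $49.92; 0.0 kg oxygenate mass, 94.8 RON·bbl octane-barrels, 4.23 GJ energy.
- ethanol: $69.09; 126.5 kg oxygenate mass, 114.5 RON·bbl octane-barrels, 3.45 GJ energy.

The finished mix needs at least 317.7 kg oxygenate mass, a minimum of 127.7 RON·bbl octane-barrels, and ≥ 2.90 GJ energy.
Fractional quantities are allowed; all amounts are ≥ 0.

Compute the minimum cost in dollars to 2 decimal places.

This is a linear program. Let x1 = barrels of butane, x2 = barrels of ethanol.
Minimise 49.92x1 + 69.09x2 with:
  126.5x2 ≥ 317.7   (oxygenate mass)
  94.8x1 + 114.5x2 ≥ 127.7   (octane-barrels)
  4.23x1 + 3.45x2 ≥ 2.9   (energy)
  x1, x2 ≥ 0.
The optimal basis is {ethanol}; butane drops out. Binding constraint: oxygenate mass.
Solving gives x2 = 2.5115.
Objective = 69.09·2.5115 = 173.5195.

$173.52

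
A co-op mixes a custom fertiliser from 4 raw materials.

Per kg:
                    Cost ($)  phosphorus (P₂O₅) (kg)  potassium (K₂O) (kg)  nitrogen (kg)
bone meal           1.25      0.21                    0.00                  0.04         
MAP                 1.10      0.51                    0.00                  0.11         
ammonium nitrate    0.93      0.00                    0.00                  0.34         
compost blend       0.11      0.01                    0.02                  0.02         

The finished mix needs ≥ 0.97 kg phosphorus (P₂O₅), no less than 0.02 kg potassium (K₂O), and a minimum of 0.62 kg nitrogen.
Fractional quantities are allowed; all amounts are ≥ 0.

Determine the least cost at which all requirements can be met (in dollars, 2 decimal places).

Let x1 = kg of bone meal, x2 = kg of MAP, x3 = kg of ammonium nitrate, x4 = kg of compost blend.
Minimize 1.25x1 + 1.1x2 + 0.93x3 + 0.11x4 s.t.:
  0.21x1 + 0.51x2 + 0.01x4 ≥ 0.97   (phosphorus (P₂O₅))
  0.02x4 ≥ 0.02   (potassium (K₂O))
  0.04x1 + 0.11x2 + 0.34x3 + 0.02x4 ≥ 0.62   (nitrogen)
  x1, x2, x3, x4 ≥ 0.
The minimum-cost mix takes nothing from bone meal — only MAP, ammonium nitrate, compost blend. Binding constraints: phosphorus (P₂O₅), potassium (K₂O), nitrogen.
Optimal quantities: MAP = 1.882 kg, ammonium nitrate = 1.156 kg, compost blend = 1 kg.
Cost = 1.1·1.882 + 0.93·1.156 + 0.11·1 = 3.2553.

$3.26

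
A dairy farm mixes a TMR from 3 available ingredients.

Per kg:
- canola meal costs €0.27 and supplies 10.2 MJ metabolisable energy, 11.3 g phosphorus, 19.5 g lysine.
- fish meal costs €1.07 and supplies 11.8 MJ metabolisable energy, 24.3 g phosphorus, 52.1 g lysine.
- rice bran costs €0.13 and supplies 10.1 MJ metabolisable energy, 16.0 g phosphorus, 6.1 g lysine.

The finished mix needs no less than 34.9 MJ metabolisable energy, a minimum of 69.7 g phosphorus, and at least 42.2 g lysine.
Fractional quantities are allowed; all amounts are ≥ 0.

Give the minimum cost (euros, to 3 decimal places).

This is a linear program. Let x1 = kg of canola meal, x2 = kg of fish meal, x3 = kg of rice bran.
Minimise 0.27x1 + 1.07x2 + 0.13x3 subject to:
  10.2x1 + 11.8x2 + 10.1x3 ≥ 34.9   (metabolisable energy)
  11.3x1 + 24.3x2 + 16x3 ≥ 69.7   (phosphorus)
  19.5x1 + 52.1x2 + 6.1x3 ≥ 42.2   (lysine)
  x1, x2, x3 ≥ 0.
The cheapest feasible vertex uses only canola meal, rice bran; fish meal is not used. The phosphorus and lysine requirements are met with equality.
So canola meal = 1.029 kg, rice bran = 3.63 kg.
Objective = 0.27·1.029 + 0.13·3.63 = 0.74973.

€0.750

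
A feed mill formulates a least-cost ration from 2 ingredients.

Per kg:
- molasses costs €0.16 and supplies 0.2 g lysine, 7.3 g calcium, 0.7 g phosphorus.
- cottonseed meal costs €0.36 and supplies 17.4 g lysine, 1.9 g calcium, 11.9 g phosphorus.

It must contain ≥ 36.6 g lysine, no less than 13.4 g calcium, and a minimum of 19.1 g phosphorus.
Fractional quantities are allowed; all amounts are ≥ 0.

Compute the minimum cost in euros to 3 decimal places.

€0.959

Treat it as an LP. Let x1 = kg of molasses, x2 = kg of cottonseed meal.
min 0.16x1 + 0.36x2 s.t.:
  0.2x1 + 17.4x2 ≥ 36.6   (lysine)
  7.3x1 + 1.9x2 ≥ 13.4   (calcium)
  0.7x1 + 11.9x2 ≥ 19.1   (phosphorus)
  x1, x2 ≥ 0.
Both inputs are positive at the optimum. Binding constraints: lysine and calcium.
That vertex is x1 = 1.292, x2 = 2.089.
Total cost: 0.16·1.292 + 0.36·2.089 = 0.95876.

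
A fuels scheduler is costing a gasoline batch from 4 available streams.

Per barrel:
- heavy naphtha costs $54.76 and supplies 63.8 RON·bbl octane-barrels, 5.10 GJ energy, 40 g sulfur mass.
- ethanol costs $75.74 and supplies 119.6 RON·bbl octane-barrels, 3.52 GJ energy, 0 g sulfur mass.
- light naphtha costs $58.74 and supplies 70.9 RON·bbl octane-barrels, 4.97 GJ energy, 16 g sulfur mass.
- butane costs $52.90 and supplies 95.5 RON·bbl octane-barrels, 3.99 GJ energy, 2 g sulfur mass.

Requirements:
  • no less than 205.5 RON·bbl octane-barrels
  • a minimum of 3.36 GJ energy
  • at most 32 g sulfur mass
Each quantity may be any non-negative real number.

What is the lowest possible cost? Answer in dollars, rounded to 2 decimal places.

$113.83

Let x1 = barrels of heavy naphtha, x2 = barrels of ethanol, x3 = barrels of light naphtha, x4 = barrels of butane.
Minimise 54.76x1 + 75.74x2 + 58.74x3 + 52.9x4 subject to:
  63.8x1 + 119.6x2 + 70.9x3 + 95.5x4 ≥ 205.5   (octane-barrels)
  5.1x1 + 3.52x2 + 4.97x3 + 3.99x4 ≥ 3.36   (energy)
  40x1 + 16x3 + 2x4 ≤ 32   (sulfur mass)
  x1, x2, x3, x4 ≥ 0.
The minimum-cost mix takes nothing from heavy naphtha, ethanol, light naphtha — only butane. There the octane-barrels constraint is tight.
Solving gives x4 = 2.1518.
Hence cost = 52.9·2.1518 = $113.8302.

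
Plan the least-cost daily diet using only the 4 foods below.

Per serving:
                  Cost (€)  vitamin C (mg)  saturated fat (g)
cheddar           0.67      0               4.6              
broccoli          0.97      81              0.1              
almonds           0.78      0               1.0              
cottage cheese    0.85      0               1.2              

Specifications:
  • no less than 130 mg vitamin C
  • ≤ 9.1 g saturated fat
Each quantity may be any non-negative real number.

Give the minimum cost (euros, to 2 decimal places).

Let x1 = servings of cheddar, x2 = servings of broccoli, x3 = servings of almonds, x4 = servings of cottage cheese.
Minimise 0.67x1 + 0.97x2 + 0.78x3 + 0.85x4 s.t.:
  81x2 ≥ 130   (vitamin C)
  4.6x1 + 0.1x2 + 1x3 + 1.2x4 ≤ 9.1   (saturated fat)
  x1, x2, x3, x4 ≥ 0.
The optimal basis is {broccoli}; cheddar, almonds, cottage cheese drop out. There the vitamin C constraint is tight.
So broccoli = 1.605 servings.
Total cost: 0.97·1.605 = 1.5569.

€1.56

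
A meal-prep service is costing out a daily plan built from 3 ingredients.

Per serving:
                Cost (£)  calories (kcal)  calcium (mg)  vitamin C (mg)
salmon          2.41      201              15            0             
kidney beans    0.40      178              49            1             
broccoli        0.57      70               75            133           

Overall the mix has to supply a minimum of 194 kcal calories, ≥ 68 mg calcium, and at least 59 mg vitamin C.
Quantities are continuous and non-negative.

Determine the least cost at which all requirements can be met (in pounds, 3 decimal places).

Let x1 = servings of salmon, x2 = servings of kidney beans, x3 = servings of broccoli.
min 2.41x1 + 0.4x2 + 0.57x3 with:
  201x1 + 178x2 + 70x3 ≥ 194   (calories)
  15x1 + 49x2 + 75x3 ≥ 68   (calcium)
  1x2 + 133x3 ≥ 59   (vitamin C)
  x1, x2, x3 ≥ 0.
The cheapest feasible vertex uses only kidney beans, broccoli; salmon is not used. The calories and vitamin C requirements are met with equality.
That vertex is x2 = 0.9181, x3 = 0.4367.
Total cost: 0.4·0.9181 + 0.57·0.4367 = 0.61616.

£0.616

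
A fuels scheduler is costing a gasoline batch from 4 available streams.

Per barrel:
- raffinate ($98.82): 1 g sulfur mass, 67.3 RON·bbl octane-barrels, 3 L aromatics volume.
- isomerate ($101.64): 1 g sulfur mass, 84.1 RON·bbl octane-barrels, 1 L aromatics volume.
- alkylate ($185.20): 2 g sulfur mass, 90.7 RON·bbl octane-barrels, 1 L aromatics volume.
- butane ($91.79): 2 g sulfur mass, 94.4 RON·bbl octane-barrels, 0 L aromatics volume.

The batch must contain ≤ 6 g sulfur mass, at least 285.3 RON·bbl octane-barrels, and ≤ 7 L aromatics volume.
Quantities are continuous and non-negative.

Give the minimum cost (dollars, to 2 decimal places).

$278.54

This is a linear program. Let x1 = barrels of raffinate, x2 = barrels of isomerate, x3 = barrels of alkylate, x4 = barrels of butane.
Minimize 98.82x1 + 101.64x2 + 185.2x3 + 91.79x4 subject to:
  1x1 + 1x2 + 2x3 + 2x4 ≤ 6   (sulfur mass)
  67.3x1 + 84.1x2 + 90.7x3 + 94.4x4 ≥ 285.3   (octane-barrels)
  3x1 + 1x2 + 1x3 ≤ 7   (aromatics volume)
  x1, x2, x3, x4 ≥ 0.
The optimal basis is {isomerate, butane}; raffinate, alkylate drop out. There the sulfur mass and octane-barrels constraints are tight.
Optimal quantities: isomerate = 0.056911 barrels, butane = 2.9715 barrels.
Hence cost = 101.64·0.056911 + 91.79·2.9715 = $278.5384.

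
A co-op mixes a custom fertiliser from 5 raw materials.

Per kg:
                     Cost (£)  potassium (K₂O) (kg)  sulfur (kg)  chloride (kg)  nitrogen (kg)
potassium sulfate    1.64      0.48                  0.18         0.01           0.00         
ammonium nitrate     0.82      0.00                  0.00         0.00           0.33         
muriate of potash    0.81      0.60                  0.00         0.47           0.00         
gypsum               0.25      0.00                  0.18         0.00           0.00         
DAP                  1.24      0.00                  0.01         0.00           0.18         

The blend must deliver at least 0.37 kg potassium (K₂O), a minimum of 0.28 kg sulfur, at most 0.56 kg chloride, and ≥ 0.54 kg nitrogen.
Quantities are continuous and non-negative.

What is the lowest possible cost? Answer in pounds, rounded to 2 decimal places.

This is a linear program. Let x1 = kg of potassium sulfate, x2 = kg of ammonium nitrate, x3 = kg of muriate of potash, x4 = kg of gypsum, x5 = kg of DAP.
min 1.64x1 + 0.82x2 + 0.81x3 + 0.25x4 + 1.24x5 s.t.:
  0.48x1 + 0.6x3 ≥ 0.37   (potassium (K₂O))
  0.18x1 + 0.18x4 + 0.01x5 ≥ 0.28   (sulfur)
  0.01x1 + 0.47x3 ≤ 0.56   (chloride)
  0.33x2 + 0.18x5 ≥ 0.54   (nitrogen)
  x1, x2, x3, x4, x5 ≥ 0.
The optimal basis is {ammonium nitrate, muriate of potash, gypsum}; potassium sulfate, DAP drop out. There the potassium (K₂O), sulfur, nitrogen constraints are tight.
Optimal quantities: ammonium nitrate = 1.636 kg, muriate of potash = 0.6167 kg, gypsum = 1.556 kg.
Hence cost = 0.82·1.636 + 0.81·0.6167 + 0.25·1.556 = £2.2300.

£2.23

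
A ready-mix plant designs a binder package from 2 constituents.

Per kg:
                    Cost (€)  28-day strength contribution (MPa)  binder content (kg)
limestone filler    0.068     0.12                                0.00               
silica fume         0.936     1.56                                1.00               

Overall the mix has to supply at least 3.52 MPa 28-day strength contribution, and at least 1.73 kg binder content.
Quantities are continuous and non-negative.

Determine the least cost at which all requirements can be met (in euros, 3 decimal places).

€2.085

Set it up as a linear program. Let x1 = kg of limestone filler, x2 = kg of silica fume.
min 0.068x1 + 0.936x2 subject to:
  0.12x1 + 1.56x2 ≥ 3.52   (28-day strength contribution)
  1x2 ≥ 1.73   (binder content)
  x1, x2 ≥ 0.
Both inputs are positive at the optimum. Binding constraints: 28-day strength contribution and binder content.
Solving gives x1 = 6.843, x2 = 1.73.
Total cost: 0.068·6.843 + 0.936·1.73 = 2.08460.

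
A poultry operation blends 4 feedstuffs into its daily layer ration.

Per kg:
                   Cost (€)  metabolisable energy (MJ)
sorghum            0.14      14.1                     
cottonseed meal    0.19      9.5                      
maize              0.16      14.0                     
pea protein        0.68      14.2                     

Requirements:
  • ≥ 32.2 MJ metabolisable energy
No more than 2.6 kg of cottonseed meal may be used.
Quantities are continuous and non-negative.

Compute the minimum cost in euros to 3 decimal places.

Let x1 = kg of sorghum, x2 = kg of cottonseed meal, x3 = kg of maize, x4 = kg of pea protein.
min 0.14x1 + 0.19x2 + 0.16x3 + 0.68x4 subject to:
  14.1x1 + 9.5x2 + 14x3 + 14.2x4 ≥ 32.2   (metabolisable energy)
  x2 ≤ 2.6
  x1, x2, x3, x4 ≥ 0.
The minimum-cost mix takes nothing from cottonseed meal, maize, pea protein — only sorghum. There the metabolisable energy constraint is tight.
That vertex is x1 = 2.284.
Total cost: 0.14·2.284 = 0.31976.

€0.320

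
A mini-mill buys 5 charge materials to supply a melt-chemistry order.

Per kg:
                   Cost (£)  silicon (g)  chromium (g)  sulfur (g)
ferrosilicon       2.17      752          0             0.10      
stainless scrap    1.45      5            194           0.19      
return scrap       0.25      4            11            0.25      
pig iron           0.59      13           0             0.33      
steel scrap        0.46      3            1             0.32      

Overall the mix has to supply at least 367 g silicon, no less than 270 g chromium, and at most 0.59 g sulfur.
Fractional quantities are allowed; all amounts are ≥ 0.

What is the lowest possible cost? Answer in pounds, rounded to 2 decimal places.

£3.06

Treat it as an LP. Let x1 = kg of ferrosilicon, x2 = kg of stainless scrap, x3 = kg of return scrap, x4 = kg of pig iron, x5 = kg of steel scrap.
Minimise 2.17x1 + 1.45x2 + 0.25x3 + 0.59x4 + 0.46x5 subject to:
  752x1 + 5x2 + 4x3 + 13x4 + 3x5 ≥ 367   (silicon)
  194x2 + 11x3 + 1x5 ≥ 270   (chromium)
  0.1x1 + 0.19x2 + 0.25x3 + 0.33x4 + 0.32x5 ≤ 0.59   (sulfur)
  x1, x2, x3, x4, x5 ≥ 0.
The cheapest feasible vertex uses only ferrosilicon, stainless scrap; return scrap, pig iron, steel scrap are not used. The silicon and chromium requirements are met with equality.
So ferrosilicon = 0.4788 kg, stainless scrap = 1.392 kg.
Cost = 2.17·0.4788 + 1.45·1.392 = 3.0574.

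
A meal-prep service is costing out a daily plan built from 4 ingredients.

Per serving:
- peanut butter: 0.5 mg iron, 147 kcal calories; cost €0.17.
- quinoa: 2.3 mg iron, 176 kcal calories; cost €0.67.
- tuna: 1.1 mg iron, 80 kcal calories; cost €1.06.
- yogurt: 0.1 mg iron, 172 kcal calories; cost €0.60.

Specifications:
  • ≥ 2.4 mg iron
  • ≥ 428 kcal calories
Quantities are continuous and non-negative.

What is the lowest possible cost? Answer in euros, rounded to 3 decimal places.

€0.754

Set it up as a linear program. Let x1 = servings of peanut butter, x2 = servings of quinoa, x3 = servings of tuna, x4 = servings of yogurt.
Minimize 0.17x1 + 0.67x2 + 1.06x3 + 0.6x4 s.t.:
  0.5x1 + 2.3x2 + 1.1x3 + 0.1x4 ≥ 2.4   (iron)
  147x1 + 176x2 + 80x3 + 172x4 ≥ 428   (calories)
  x1, x2, x3, x4 ≥ 0.
At the optimum only peanut butter, quinoa are positive (tuna, yogurt = 0). There the iron and calories constraints are tight.
Solving gives x1 = 2.247, x2 = 0.555.
Hence cost = 0.17·2.247 + 0.67·0.555 = €0.75384.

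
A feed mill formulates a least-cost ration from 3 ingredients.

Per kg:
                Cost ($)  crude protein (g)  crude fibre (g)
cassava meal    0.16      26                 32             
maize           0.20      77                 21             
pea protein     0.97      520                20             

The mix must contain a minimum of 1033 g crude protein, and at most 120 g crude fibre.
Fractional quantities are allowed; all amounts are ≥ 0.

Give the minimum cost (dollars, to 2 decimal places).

Treat it as an LP. Let x1 = kg of cassava meal, x2 = kg of maize, x3 = kg of pea protein.
Minimise 0.16x1 + 0.2x2 + 0.97x3 s.t.:
  26x1 + 77x2 + 520x3 ≥ 1033   (crude protein)
  32x1 + 21x2 + 20x3 ≤ 120   (crude fibre)
  x1, x2, x3 ≥ 0.
The minimum-cost mix takes nothing from cassava meal, maize — only pea protein. Binding constraint: crude protein.
So pea protein = 1.987 kg.
Hence cost = 0.97·1.987 = $1.9274.

$1.93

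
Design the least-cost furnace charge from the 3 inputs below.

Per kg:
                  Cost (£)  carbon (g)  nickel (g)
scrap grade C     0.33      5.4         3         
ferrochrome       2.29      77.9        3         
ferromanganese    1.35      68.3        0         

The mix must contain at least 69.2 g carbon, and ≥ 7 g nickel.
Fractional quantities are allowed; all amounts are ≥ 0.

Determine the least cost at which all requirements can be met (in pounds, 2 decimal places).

£1.89

Let x1 = kg of scrap grade C, x2 = kg of ferrochrome, x3 = kg of ferromanganese.
Minimize 0.33x1 + 2.29x2 + 1.35x3 subject to:
  5.4x1 + 77.9x2 + 68.3x3 ≥ 69.2   (carbon)
  3x1 + 3x2 ≥ 7   (nickel)
  x1, x2, x3 ≥ 0.
The minimum-cost mix takes nothing from ferrochrome — only scrap grade C, ferromanganese. There the carbon and nickel constraints are tight.
Optimal quantities: scrap grade C = 2.333 kg, ferromanganese = 0.8287 kg.
Hence cost = 0.33·2.333 + 1.35·0.8287 = £1.8886.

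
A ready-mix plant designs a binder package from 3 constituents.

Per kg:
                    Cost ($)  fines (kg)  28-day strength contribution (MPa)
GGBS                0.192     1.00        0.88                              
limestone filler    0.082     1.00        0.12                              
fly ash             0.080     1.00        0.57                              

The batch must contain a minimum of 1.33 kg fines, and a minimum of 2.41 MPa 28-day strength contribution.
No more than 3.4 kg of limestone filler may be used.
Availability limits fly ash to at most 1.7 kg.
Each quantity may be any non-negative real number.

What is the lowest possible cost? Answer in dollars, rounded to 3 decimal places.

Let x1 = kg of GGBS, x2 = kg of limestone filler, x3 = kg of fly ash.
Minimise 0.192x1 + 0.082x2 + 0.08x3 with:
  1x1 + 1x2 + 1x3 ≥ 1.33   (fines)
  0.88x1 + 0.12x2 + 0.57x3 ≥ 2.41   (28-day strength contribution)
  x2 ≤ 3.4
  x3 ≤ 1.7
  x1, x2, x3 ≥ 0.
The cheapest feasible vertex uses only GGBS, fly ash; limestone filler is not used. Binding constraints: 28-day strength contribution and the fly ash cap.
Solving gives x1 = 1.638, x3 = 1.7.
Objective = 0.192·1.638 + 0.08·1.7 = 0.450496.

$0.450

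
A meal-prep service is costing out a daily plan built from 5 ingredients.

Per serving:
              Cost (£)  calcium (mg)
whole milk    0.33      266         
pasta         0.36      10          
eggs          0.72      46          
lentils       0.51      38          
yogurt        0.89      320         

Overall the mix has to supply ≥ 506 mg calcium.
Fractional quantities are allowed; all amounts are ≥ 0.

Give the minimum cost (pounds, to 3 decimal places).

Treat it as an LP. Let x1 = servings of whole milk, x2 = servings of pasta, x3 = servings of eggs, x4 = servings of lentils, x5 = servings of yogurt.
Minimize 0.33x1 + 0.36x2 + 0.72x3 + 0.51x4 + 0.89x5 with:
  266x1 + 10x2 + 46x3 + 38x4 + 320x5 ≥ 506   (calcium)
  x1, x2, x3, x4, x5 ≥ 0.
The minimum-cost mix takes nothing from pasta, eggs, lentils, yogurt — only whole milk. Binding constraint: calcium.
Optimal quantities: whole milk = 1.902 servings.
Objective = 0.33·1.902 = 0.62766.

£0.628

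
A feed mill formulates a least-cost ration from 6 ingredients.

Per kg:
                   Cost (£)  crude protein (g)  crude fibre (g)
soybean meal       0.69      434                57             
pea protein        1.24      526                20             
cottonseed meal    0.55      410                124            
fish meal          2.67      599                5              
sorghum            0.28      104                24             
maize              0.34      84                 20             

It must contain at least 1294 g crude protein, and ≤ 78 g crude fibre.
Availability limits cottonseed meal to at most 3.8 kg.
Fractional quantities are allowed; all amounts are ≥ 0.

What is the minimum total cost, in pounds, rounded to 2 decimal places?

Let x1 = kg of soybean meal, x2 = kg of pea protein, x3 = kg of cottonseed meal, x4 = kg of fish meal, x5 = kg of sorghum, x6 = kg of maize.
Minimize 0.69x1 + 1.24x2 + 0.55x3 + 2.67x4 + 0.28x5 + 0.34x6 subject to:
  434x1 + 526x2 + 410x3 + 599x4 + 104x5 + 84x6 ≥ 1294   (crude protein)
  57x1 + 20x2 + 124x3 + 5x4 + 24x5 + 20x6 ≤ 78   (crude fibre)
  x3 ≤ 3.8
  x1, x2, x3, x4, x5, x6 ≥ 0.
The cheapest feasible vertex uses only soybean meal, pea protein; cottonseed meal, fish meal, sorghum, maize are not used. The crude protein and crude fibre requirements are met with equality.
Solving gives x1 = 0.7111, x2 = 1.873.
Hence cost = 0.69·0.7111 + 1.24·1.873 = £2.8132.

£2.81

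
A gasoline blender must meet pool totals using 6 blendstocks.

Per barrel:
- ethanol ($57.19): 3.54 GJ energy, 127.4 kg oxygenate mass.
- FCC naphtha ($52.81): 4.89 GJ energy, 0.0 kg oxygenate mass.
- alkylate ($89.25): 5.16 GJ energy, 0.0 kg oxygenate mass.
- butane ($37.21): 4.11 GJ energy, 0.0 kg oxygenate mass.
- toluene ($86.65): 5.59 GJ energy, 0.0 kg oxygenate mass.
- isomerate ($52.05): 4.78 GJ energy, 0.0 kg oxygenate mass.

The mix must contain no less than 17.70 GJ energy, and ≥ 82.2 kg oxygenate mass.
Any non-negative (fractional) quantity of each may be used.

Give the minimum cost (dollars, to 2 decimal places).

This is a linear program. Let x1 = barrels of ethanol, x2 = barrels of FCC naphtha, x3 = barrels of alkylate, x4 = barrels of butane, x5 = barrels of toluene, x6 = barrels of isomerate.
Minimize 57.19x1 + 52.81x2 + 89.25x3 + 37.21x4 + 86.65x5 + 52.05x6 s.t.:
  3.54x1 + 4.89x2 + 5.16x3 + 4.11x4 + 5.59x5 + 4.78x6 ≥ 17.7   (energy)
  127.4x1 ≥ 82.2   (oxygenate mass)
  x1, x2, x3, x4, x5, x6 ≥ 0.
The optimal basis is {ethanol, butane}; FCC naphtha, alkylate, toluene, isomerate drop out. Binding constraints: energy and oxygenate mass.
Optimal quantities: ethanol = 0.6452 barrels, butane = 3.751 barrels.
Cost = 57.19·0.6452 + 37.21·3.751 = 176.4737.

$176.47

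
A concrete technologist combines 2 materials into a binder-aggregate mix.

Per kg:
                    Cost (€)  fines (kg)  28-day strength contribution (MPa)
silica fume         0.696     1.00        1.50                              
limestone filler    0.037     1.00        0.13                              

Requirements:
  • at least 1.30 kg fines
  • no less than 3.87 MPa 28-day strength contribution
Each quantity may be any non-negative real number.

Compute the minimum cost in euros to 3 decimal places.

Let x1 = kg of silica fume, x2 = kg of limestone filler.
min 0.696x1 + 0.037x2 subject to:
  1x1 + 1x2 ≥ 1.3   (fines)
  1.5x1 + 0.13x2 ≥ 3.87   (28-day strength contribution)
  x1, x2 ≥ 0.
The optimal basis is {limestone filler}; silica fume drops out. There the 28-day strength contribution constraint is tight.
Optimal quantities: limestone filler = 29.77 kg.
Cost = 0.037·29.77 = 1.10149.

€1.101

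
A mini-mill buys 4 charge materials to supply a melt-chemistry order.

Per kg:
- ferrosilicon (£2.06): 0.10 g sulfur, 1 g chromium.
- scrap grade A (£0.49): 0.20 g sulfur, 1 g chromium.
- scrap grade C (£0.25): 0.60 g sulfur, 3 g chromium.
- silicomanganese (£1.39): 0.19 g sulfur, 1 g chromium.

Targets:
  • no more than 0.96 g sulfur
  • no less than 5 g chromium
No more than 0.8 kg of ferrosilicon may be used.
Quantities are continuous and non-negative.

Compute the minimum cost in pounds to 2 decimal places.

£1.21

Let x1 = kg of ferrosilicon, x2 = kg of scrap grade A, x3 = kg of scrap grade C, x4 = kg of silicomanganese.
min 2.06x1 + 0.49x2 + 0.25x3 + 1.39x4 subject to:
  0.1x1 + 0.2x2 + 0.6x3 + 0.19x4 ≤ 0.96   (sulfur)
  1x1 + 1x2 + 3x3 + 1x4 ≥ 5   (chromium)
  x1 ≤ 0.8
  x1, x2, x3, x4 ≥ 0.
At the optimum only ferrosilicon, scrap grade C are positive (scrap grade A, silicomanganese = 0). There the sulfur and chromium constraints are tight.
Optimal quantities: ferrosilicon = 0.4 kg, scrap grade C = 1.533 kg.
Cost = 2.06·0.4 + 0.25·1.533 = 1.2073.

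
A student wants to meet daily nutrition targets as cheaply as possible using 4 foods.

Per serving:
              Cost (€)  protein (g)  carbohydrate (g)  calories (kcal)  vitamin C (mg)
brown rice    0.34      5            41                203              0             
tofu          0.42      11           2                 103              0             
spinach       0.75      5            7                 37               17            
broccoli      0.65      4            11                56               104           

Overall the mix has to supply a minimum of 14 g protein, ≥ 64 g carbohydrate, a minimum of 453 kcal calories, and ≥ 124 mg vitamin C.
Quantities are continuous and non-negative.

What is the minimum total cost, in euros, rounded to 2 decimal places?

€1.42

Treat it as an LP. Let x1 = servings of brown rice, x2 = servings of tofu, x3 = servings of spinach, x4 = servings of broccoli.
Minimize 0.34x1 + 0.42x2 + 0.75x3 + 0.65x4 subject to:
  5x1 + 11x2 + 5x3 + 4x4 ≥ 14   (protein)
  41x1 + 2x2 + 7x3 + 11x4 ≥ 64   (carbohydrate)
  203x1 + 103x2 + 37x3 + 56x4 ≥ 453   (calories)
  17x3 + 104x4 ≥ 124   (vitamin C)
  x1, x2, x3, x4 ≥ 0.
The optimal basis is {brown rice, broccoli}; tofu, spinach drop out. Binding constraints: calories and vitamin C.
Solving gives x1 = 1.903, x4 = 1.192.
Objective = 0.34·1.903 + 0.65·1.192 = 1.4218.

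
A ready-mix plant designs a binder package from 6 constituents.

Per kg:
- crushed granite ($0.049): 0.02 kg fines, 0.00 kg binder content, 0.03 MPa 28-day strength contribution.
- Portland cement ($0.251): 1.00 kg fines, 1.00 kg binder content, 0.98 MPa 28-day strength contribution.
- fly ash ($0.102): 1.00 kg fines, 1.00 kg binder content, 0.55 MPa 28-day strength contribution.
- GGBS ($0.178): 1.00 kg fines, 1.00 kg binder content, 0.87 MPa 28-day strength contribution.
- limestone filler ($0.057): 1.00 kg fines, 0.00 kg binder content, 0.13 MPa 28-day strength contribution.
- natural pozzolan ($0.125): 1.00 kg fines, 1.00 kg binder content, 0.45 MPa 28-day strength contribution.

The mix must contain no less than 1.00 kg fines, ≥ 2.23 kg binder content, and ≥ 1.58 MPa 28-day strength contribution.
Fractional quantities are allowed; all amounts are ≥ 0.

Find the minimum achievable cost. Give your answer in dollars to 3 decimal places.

Let x1 = kg of crushed granite, x2 = kg of Portland cement, x3 = kg of fly ash, x4 = kg of GGBS, x5 = kg of limestone filler, x6 = kg of natural pozzolan.
min 0.049x1 + 0.251x2 + 0.102x3 + 0.178x4 + 0.057x5 + 0.125x6 subject to:
  0.02x1 + 1x2 + 1x3 + 1x4 + 1x5 + 1x6 ≥ 1   (fines)
  1x2 + 1x3 + 1x4 + 1x6 ≥ 2.23   (binder content)
  0.03x1 + 0.98x2 + 0.55x3 + 0.87x4 + 0.13x5 + 0.45x6 ≥ 1.58   (28-day strength contribution)
  x1, x2, x3, x4, x5, x6 ≥ 0.
The minimum-cost mix takes nothing from crushed granite, Portland cement, GGBS, limestone filler, natural pozzolan — only fly ash. There the 28-day strength contribution constraint is tight.
Optimal quantities: fly ash = 2.873 kg.
Cost = 0.102·2.873 = 0.29305.

$0.293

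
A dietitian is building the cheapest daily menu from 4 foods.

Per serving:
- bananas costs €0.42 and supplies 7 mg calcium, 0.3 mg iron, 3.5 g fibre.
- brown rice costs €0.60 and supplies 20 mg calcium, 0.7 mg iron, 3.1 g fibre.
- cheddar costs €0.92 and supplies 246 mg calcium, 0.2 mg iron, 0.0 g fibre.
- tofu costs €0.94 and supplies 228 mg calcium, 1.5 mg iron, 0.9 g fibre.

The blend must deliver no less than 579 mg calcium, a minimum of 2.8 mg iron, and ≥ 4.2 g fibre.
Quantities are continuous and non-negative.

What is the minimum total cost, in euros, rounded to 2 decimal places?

€2.60

Treat it as an LP. Let x1 = servings of bananas, x2 = servings of brown rice, x3 = servings of cheddar, x4 = servings of tofu.
min 0.42x1 + 0.6x2 + 0.92x3 + 0.94x4 with:
  7x1 + 20x2 + 246x3 + 228x4 ≥ 579   (calcium)
  0.3x1 + 0.7x2 + 0.2x3 + 1.5x4 ≥ 2.8   (iron)
  3.5x1 + 3.1x2 + 0.9x4 ≥ 4.2   (fibre)
  x1, x2, x3, x4 ≥ 0.
The minimum-cost mix takes nothing from brown rice, cheddar — only bananas, tofu. There the calcium and fibre constraints are tight.
Solving gives x1 = 0.5513, x4 = 2.523.
Total cost: 0.42·0.5513 + 0.94·2.523 = 2.6032.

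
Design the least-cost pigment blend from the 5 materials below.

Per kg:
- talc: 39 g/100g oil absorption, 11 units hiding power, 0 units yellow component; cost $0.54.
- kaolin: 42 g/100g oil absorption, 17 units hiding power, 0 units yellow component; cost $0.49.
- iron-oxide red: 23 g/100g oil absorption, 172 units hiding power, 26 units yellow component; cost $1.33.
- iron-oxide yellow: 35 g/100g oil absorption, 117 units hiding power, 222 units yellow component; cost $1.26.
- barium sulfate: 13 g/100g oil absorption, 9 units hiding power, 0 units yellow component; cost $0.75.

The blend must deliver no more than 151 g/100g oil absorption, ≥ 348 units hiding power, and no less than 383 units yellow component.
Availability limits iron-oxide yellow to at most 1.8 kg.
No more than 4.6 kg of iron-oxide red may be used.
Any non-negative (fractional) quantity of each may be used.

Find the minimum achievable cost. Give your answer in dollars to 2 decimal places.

Let x1 = kg of talc, x2 = kg of kaolin, x3 = kg of iron-oxide red, x4 = kg of iron-oxide yellow, x5 = kg of barium sulfate.
min 0.54x1 + 0.49x2 + 1.33x3 + 1.26x4 + 0.75x5 subject to:
  39x1 + 42x2 + 23x3 + 35x4 + 13x5 ≤ 151   (oil absorption)
  11x1 + 17x2 + 172x3 + 117x4 + 9x5 ≥ 348   (hiding power)
  26x3 + 222x4 ≥ 383   (yellow component)
  x4 ≤ 1.8
  x3 ≤ 4.6
  x1, x2, x3, x4, x5 ≥ 0.
The optimal basis is {iron-oxide red, iron-oxide yellow}; talc, kaolin, barium sulfate drop out. Binding constraints: hiding power and yellow component.
So iron-oxide red = 0.9233 kg, iron-oxide yellow = 1.617 kg.
Cost = 1.33·0.9233 + 1.26·1.617 = 3.2654.

$3.27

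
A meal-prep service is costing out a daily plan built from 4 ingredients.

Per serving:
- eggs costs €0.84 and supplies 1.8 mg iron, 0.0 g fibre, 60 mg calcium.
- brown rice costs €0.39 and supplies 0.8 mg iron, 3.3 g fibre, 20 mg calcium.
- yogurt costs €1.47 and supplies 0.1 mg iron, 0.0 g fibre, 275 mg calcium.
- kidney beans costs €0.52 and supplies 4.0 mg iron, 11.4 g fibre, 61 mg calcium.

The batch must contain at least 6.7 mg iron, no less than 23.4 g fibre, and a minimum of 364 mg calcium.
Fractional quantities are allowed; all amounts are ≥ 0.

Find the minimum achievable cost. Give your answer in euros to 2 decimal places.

This is a linear program. Let x1 = servings of eggs, x2 = servings of brown rice, x3 = servings of yogurt, x4 = servings of kidney beans.
min 0.84x1 + 0.39x2 + 1.47x3 + 0.52x4 with:
  1.8x1 + 0.8x2 + 0.1x3 + 4x4 ≥ 6.7   (iron)
  3.3x2 + 11.4x4 ≥ 23.4   (fibre)
  60x1 + 20x2 + 275x3 + 61x4 ≥ 364   (calcium)
  x1, x2, x3, x4 ≥ 0.
At the optimum only yogurt, kidney beans are positive (eggs, brown rice = 0). The fibre and calcium requirements are met with equality.
Solving gives x3 = 0.8683, x4 = 2.053.
Hence cost = 1.47·0.8683 + 0.52·2.053 = €2.3440.

€2.34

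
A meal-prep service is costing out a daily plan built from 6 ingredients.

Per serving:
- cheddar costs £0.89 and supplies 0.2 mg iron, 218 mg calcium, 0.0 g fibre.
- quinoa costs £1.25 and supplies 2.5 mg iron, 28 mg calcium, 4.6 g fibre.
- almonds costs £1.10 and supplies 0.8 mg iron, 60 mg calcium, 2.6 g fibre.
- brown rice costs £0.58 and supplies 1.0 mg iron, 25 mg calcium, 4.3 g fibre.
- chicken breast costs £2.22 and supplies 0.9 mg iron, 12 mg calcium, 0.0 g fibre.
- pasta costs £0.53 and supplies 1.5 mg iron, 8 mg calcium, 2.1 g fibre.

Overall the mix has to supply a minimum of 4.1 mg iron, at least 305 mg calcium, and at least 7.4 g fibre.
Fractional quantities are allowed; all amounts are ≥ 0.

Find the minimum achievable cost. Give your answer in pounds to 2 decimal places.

Let x1 = servings of cheddar, x2 = servings of quinoa, x3 = servings of almonds, x4 = servings of brown rice, x5 = servings of chicken breast, x6 = servings of pasta.
min 0.89x1 + 1.25x2 + 1.1x3 + 0.58x4 + 2.22x5 + 0.53x6 subject to:
  0.2x1 + 2.5x2 + 0.8x3 + 1x4 + 0.9x5 + 1.5x6 ≥ 4.1   (iron)
  218x1 + 28x2 + 60x3 + 25x4 + 12x5 + 8x6 ≥ 305   (calcium)
  4.6x2 + 2.6x3 + 4.3x4 + 2.1x6 ≥ 7.4   (fibre)
  x1, x2, x3, x4, x5, x6 ≥ 0.
The cheapest feasible vertex uses only cheddar, brown rice, pasta; quinoa, almonds, chicken breast are not used. There the iron, calcium, fibre constraints are tight.
So cheddar = 1.242 servings, brown rice = 0.6924 servings, pasta = 2.106 servings.
Objective = 0.89·1.242 + 0.58·0.6924 + 0.53·2.106 = 2.6232.

£2.62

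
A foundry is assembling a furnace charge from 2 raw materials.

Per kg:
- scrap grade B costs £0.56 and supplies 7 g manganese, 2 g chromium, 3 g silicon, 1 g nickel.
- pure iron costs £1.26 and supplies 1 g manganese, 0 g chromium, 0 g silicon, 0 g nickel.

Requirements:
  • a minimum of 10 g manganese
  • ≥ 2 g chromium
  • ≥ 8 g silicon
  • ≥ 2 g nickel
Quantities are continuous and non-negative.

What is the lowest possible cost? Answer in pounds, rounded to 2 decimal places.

£1.49

Let x1 = kg of scrap grade B, x2 = kg of pure iron.
Minimise 0.56x1 + 1.26x2 with:
  7x1 + 1x2 ≥ 10   (manganese)
  2x1 ≥ 2   (chromium)
  3x1 ≥ 8   (silicon)
  1x1 ≥ 2   (nickel)
  x1, x2 ≥ 0.
The cheapest feasible vertex uses only scrap grade B; pure iron is not used. The silicon requirement is met with equality.
Solving gives x1 = 2.667.
Hence cost = 0.56·2.667 = £1.4935.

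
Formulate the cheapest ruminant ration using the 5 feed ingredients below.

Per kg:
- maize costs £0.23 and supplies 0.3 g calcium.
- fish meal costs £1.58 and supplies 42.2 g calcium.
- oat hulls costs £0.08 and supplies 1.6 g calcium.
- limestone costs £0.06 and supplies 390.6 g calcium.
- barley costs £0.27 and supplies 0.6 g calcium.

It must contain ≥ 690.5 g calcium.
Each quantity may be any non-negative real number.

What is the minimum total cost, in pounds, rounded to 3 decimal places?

This is a linear program. Let x1 = kg of maize, x2 = kg of fish meal, x3 = kg of oat hulls, x4 = kg of limestone, x5 = kg of barley.
Minimize 0.23x1 + 1.58x2 + 0.08x3 + 0.06x4 + 0.27x5 s.t.:
  0.3x1 + 42.2x2 + 1.6x3 + 390.6x4 + 0.6x5 ≥ 690.5   (calcium)
  x1, x2, x3, x4, x5 ≥ 0.
The cheapest feasible vertex uses only limestone; maize, fish meal, oat hulls, barley are not used. There the calcium constraint is tight.
So limestone = 1.768 kg.
Total cost: 0.06·1.768 = 0.10608.

£0.106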